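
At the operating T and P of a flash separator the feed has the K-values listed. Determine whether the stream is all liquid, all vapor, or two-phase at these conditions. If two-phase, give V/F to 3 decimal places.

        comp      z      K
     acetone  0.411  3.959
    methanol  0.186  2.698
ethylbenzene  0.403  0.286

two-phase, V/F = 0.673

ΣzᵢKᵢ = 2.244; Σzᵢ/Kᵢ = 1.582.
Both exceed 1, so a two-phase solution exists.
Rachford–Rice: g(ψ) = Σ zᵢ(Kᵢ−1)/(1+ψ(Kᵢ−1)) = 0.
Newton iteration, ψ⁰ = 0.67:
  ψ = 0.670: g = 0.0039, g' = -1.277 → ψ = 0.673
Converged at ψ = 0.673.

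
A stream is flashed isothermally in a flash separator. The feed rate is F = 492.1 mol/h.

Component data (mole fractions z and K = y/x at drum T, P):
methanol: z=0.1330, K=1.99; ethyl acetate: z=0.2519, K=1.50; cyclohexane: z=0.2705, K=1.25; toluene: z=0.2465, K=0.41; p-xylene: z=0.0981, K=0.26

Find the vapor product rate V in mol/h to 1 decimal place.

V = 153.1 mol/h

Rachford–Rice: g(β) = Σ zᵢ(Kᵢ−1)/(1+β(Kᵢ−1)) = 0.
Check two-phase: ΣzᵢKᵢ = 1.1072 > 1 and Σzᵢ/Kᵢ = 1.4297 > 1, so g(0) = 0.1072 > 0 and g(1) = -0.4297 < 0.
Iterate (Newton) starting at β = 0.5:
  β = 0.5000: g = -0.07257, g' = -0.4200 → β = 0.3272
  β = 0.3272: g = -0.00580, g' = -0.3606 → β = 0.3111
  β = 0.3111: g = -0.00003, g' = -0.3573 → β = 0.3110
Converged at β = 0.3110.
Then V = β·F = 0.3110·492.1 = 153.1 mol/h and L = F − V = 339.0 mol/h.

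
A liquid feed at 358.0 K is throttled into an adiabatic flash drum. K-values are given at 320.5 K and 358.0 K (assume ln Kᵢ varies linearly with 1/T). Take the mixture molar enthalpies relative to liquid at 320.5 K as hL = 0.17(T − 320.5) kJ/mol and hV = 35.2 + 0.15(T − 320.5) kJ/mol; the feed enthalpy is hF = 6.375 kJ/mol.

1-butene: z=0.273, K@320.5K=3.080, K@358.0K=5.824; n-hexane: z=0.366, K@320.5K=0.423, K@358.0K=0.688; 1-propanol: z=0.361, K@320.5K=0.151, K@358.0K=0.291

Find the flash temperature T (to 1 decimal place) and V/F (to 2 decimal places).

Adiabatic flash: solve Rachford–Rice at each trial T, then check hF = ψ·hV(T) + (1−ψ)·hL(T).
  T = 320.5 K: K = (3.080, 0.423, 0.151), RR gives ψ = 0.034, H_out = 1.180 kJ/mol
  T = 358.0 K: K = (5.824, 0.688, 0.291), RR gives ψ = 0.367, H_out = 19.031 kJ/mol
  T = 339.2 K: K = (4.307, 0.546, 0.213), RR gives ψ = 0.216, H_out = 10.712 kJ/mol
  T = 329.9 K: K = (3.663, 0.483, 0.181), RR gives ψ = 0.134, H_out = 6.291 kJ/mol
  T = 334.5 K: K = (3.973, 0.514, 0.196), RR gives ψ = 0.176, H_out = 8.531 kJ/mol
  T = 332.2 K: K = (3.816, 0.498, 0.188), RR gives ψ = 0.156, H_out = 7.427 kJ/mol
Linear interpolation between T = 329.9 (H_out = 6.291) and T = 332.2 (H_out = 7.427) on hF = 6.375 gives T ≈ 330.1 K, at which ψ = 0.14.

T = 330.1 K, V/F = 0.14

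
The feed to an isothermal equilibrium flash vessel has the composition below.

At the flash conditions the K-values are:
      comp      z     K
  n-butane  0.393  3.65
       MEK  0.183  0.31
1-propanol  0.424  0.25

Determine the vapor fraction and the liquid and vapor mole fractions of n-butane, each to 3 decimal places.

Let ψ = V/F and solve Σ zᵢ(Kᵢ−1)/(1+ψ(Kᵢ−1)) = 0.
Feasibility: ΣzᵢKᵢ = 1.597, Σzᵢ/Kᵢ = 2.394 — both > 1, two phases present.
Iterate (Newton) starting at ψ = 0.68:
  ψ = 0.680: g = -0.5152, g' = -1.654 → ψ = 0.369
  ψ = 0.369: g = -0.0819, g' = -1.319 → ψ = 0.306
  ψ = 0.306: g = 0.0017, g' = -1.383 → ψ = 0.308
Converged at ψ = 0.308.
Compositions from xᵢ = zᵢ/(1+ψ(Kᵢ−1)), yᵢ = Kᵢxᵢ:
  n-butane: x = 0.216, y = 0.790
  MEK: x = 0.232, y = 0.072
  1-propanol: x = 0.551, y = 0.138

ψ = 0.308, x_n-butane = 0.216, y_n-butane = 0.790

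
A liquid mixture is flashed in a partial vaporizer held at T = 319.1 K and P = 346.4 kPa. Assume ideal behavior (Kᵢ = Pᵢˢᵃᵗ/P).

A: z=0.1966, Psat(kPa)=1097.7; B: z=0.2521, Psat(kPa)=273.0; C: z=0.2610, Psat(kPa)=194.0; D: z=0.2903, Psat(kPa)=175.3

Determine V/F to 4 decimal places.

Raoult's law: Kᵢ = Pᵢˢᵃᵗ/P = Pᵢˢᵃᵗ/346.4.
  K_A = 1097.7/346.4 = 3.168880, K_B = 273.0/346.4 = 0.788106, K_C = 194.0/346.4 = 0.560046, K_D = 175.3/346.4 = 0.506062
Material balance + equilibrium reduce to Σ zᵢ(Kᵢ−1)/(1+V/F(Kᵢ−1)) = 0.
Check two-phase: ΣzᵢKᵢ = 1.1148 > 1 and Σzᵢ/Kᵢ = 1.4216 > 1, so g(0) = 0.1148 > 0 and g(1) = -0.4216 < 0.
Newton–Raphson from V/F = 0.5:
  V/F = 0.5000: g = -0.19281, g' = -0.4349 → V/F = 0.0567
  V/F = 0.0567: g = 0.06036, g' = -0.8731 → V/F = 0.1258
  V/F = 0.1258: g = 0.00565, g' = -0.7199 → V/F = 0.1337
  V/F = 0.1337: g = 0.00005, g' = -0.7060 → V/F = 0.1338
Converged at V/F = 0.1338.

V/F = 0.1338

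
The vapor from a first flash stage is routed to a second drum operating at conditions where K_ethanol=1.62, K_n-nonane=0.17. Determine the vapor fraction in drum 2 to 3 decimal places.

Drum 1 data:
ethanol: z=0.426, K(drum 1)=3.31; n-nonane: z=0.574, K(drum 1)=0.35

V/F (drum 2) = 0.435

Drum 1:
Rachford–Rice: g(ψ₁) = Σ zᵢ(Kᵢ−1)/(1+ψ₁(Kᵢ−1)) = 0.
Feasibility: ΣzᵢKᵢ = 1.611, Σzᵢ/Kᵢ = 1.769 — both > 1, two phases present.
Newton iteration, ψ₁⁰ = 0.5:
  ψ₁ = 0.500: g = -0.0961, g' = -1.022 → ψ₁ = 0.406
  ψ₁ = 0.406: g = 0.0010, g' = -1.053 → ψ₁ = 0.407
Converged at ψ₁ = 0.407.
Drum-1 compositions:
  ethanol: x = 0.220, y = 0.727
  n-nonane: x = 0.780, y = 0.273
Drum-2 feed = drum-1 vapor: z₂ = (0.7269, 0.2731).
Drum 2:
Binary case is linear: z₁(K₁−1)(1+ψ₂(K₂−1)) + z₂(K₂−1)(1+ψ₂(K₁−1)) = 0
⇒ ψ₂ = [z₁(K₁−1)+z₂(K₂−1)] / [−(K₁−1)(K₂−1)] = 0.2239/0.5146 = 0.435
  ethanol: x = 0.572, y = 0.927
  n-nonane: x = 0.428, y = 0.073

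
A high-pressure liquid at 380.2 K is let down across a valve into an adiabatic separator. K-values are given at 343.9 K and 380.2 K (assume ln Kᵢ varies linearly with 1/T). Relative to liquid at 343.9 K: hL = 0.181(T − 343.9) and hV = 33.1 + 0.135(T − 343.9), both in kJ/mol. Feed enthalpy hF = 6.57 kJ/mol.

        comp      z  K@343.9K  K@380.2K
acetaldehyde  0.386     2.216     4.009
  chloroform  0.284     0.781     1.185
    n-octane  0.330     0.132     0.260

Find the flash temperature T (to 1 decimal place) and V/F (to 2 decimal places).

T = 345.7 K, V/F = 0.19

Adiabatic flash: solve Rachford–Rice at each trial T, then check hF = ψ·hV(T) + (1−ψ)·hL(T).
  T = 343.9 K: K = (2.216, 0.781, 0.132), RR gives ψ = 0.154, H_out = 5.112 kJ/mol
  T = 380.2 K: K = (4.009, 1.185, 0.260), RR gives ψ = 0.621, H_out = 26.094 kJ/mol
  T = 362.0 K: K = (3.023, 0.972, 0.188), RR gives ψ = 0.428, H_out = 17.081 kJ/mol
  T = 352.9 K: K = (2.596, 0.873, 0.158), RR gives ψ = 0.309, H_out = 11.715 kJ/mol
  T = 348.4 K: K = (2.401, 0.826, 0.145), RR gives ψ = 0.238, H_out = 8.631 kJ/mol
  T = 346.1 K: K = (2.305, 0.803, 0.138), RR gives ψ = 0.197, H_out = 6.897 kJ/mol
Linear interpolation between T = 343.9 (H_out = 5.112) and T = 346.1 (H_out = 6.897) on hF = 6.57 gives T ≈ 345.7 K, at which ψ = 0.19.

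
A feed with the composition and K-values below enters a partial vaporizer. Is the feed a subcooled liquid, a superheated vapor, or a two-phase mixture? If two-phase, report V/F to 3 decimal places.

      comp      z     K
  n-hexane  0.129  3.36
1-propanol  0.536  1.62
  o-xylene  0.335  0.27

two-phase, V/F = 0.511

ΣzᵢKᵢ = 1.392; Σzᵢ/Kᵢ = 1.610.
Both exceed 1, so a two-phase solution exists.
Let ψ = V/F and solve Σ zᵢ(Kᵢ−1)/(1+ψ(Kᵢ−1)) = 0.
Iterate (Newton) starting at ψ = 0.5:
  ψ = 0.500: g = 0.0082, g' = -0.714 → ψ = 0.512
  ψ = 0.512: g = -0.0000, g' = -0.721 → ψ = 0.511
Converged at ψ = 0.511.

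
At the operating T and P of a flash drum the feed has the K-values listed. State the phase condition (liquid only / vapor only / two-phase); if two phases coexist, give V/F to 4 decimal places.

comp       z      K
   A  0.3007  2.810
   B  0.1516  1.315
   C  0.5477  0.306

ΣzᵢKᵢ = 1.2119; Σzᵢ/Kᵢ = 2.0122.
Both exceed 1, so a two-phase solution exists.
Rachford–Rice: g(ψ) = Σ zᵢ(Kᵢ−1)/(1+ψ(Kᵢ−1)) = 0.
Newton iteration, ψ⁰ = 0.5:
  ψ = 0.5000: g = -0.25513, g' = -0.9013 → ψ = 0.2169
  ψ = 0.2169: g = -0.01196, g' = -0.8867 → ψ = 0.2034
  ψ = 0.2034: g = 0.00007, g' = -0.8972 → ψ = 0.2035
Converged at ψ = 0.2035.

two-phase, V/F = 0.2035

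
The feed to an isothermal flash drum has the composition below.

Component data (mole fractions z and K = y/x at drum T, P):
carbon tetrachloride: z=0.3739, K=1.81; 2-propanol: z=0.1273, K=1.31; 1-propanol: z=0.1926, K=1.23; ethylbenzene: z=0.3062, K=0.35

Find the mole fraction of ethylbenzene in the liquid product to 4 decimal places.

x_ethylbenzene = 0.4481

Material balance + equilibrium reduce to Σ zᵢ(Kᵢ−1)/(1+β(Kᵢ−1)) = 0.
g(0) = ΣzᵢKᵢ − 1 = 0.1876 and g(1) = 1 − Σzᵢ/Kᵢ = -0.3352, so a root lies in (0, 1).
Iterate (Newton) starting at β = 0.49:
  β = 0.4900: g = -0.00117, g' = -0.4217 → β = 0.4872
Converged at β = 0.4872.
Compositions from xᵢ = zᵢ/(1+β(Kᵢ−1)), yᵢ = Kᵢxᵢ:
  carbon tetrachloride: x = 0.2681, y = 0.4853
  2-propanol: x = 0.1106, y = 0.1449
  1-propanol: x = 0.1732, y = 0.2130
  ethylbenzene: x = 0.4481, y = 0.1568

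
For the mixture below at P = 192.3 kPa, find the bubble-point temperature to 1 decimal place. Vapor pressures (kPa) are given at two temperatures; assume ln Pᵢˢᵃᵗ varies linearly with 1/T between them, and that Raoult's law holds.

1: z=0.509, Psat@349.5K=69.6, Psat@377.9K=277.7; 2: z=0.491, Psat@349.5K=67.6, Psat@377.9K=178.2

Bubble-point temperature: ΣzᵢPᵢˢᵃᵗ(T) = P. Interpolate ln Pᵢˢᵃᵗ = aᵢ + bᵢ/T.
  T = 349.5 K: ΣzᵢPᵢˢᵃᵗ = 68.62 kPa
  T = 377.9 K: ΣzᵢPᵢˢᵃᵗ = 228.85 kPa
  T = 363.7 K: ΣzᵢPᵢˢᵃᵗ = 127.62 kPa
  T = 370.8 K: ΣzᵢPᵢˢᵃᵗ = 171.65 kPa
  T = 374.4 K: ΣzᵢPᵢˢᵃᵗ = 198.81 kPa
  T = 372.6 K: ΣzᵢPᵢˢᵃᵗ = 184.78 kPa
Interpolating between 372.6 K and 374.4 K gives T ≈ 373.6 K.

T = 373.6 K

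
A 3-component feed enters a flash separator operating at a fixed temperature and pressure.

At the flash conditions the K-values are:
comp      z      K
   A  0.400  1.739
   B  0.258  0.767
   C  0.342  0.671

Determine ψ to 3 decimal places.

Material balance + equilibrium reduce to Σ zᵢ(Kᵢ−1)/(1+ψ(Kᵢ−1)) = 0.
g(0) = ΣzᵢKᵢ − 1 = 0.123 and g(1) = 1 − Σzᵢ/Kᵢ = -0.076, so a root lies in (0, 1).
Newton–Raphson from ψ = 0.3:
  ψ = 0.300: g = 0.0525, g' = -0.208 → ψ = 0.552
  ψ = 0.552: g = 0.0034, g' = -0.184 → ψ = 0.571
Converged at ψ = 0.571.

ψ = 0.571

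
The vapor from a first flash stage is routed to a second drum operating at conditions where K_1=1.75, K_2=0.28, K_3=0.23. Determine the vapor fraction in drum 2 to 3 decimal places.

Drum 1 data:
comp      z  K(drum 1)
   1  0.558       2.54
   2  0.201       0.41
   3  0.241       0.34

V/F (drum 2) = 0.636

Drum 1:
Material balance + equilibrium reduce to Σ zᵢ(Kᵢ−1)/(1+ψ₁(Kᵢ−1)) = 0.
Check two-phase: ΣzᵢKᵢ = 1.582 > 1 and Σzᵢ/Kᵢ = 1.419 > 1, so g(0) = 0.582 > 0 and g(1) = -0.419 < 0.
Iterate (Newton) starting at ψ₁ = 0.58:
  ψ₁ = 0.580: g = 0.0159, g' = -0.807 → ψ₁ = 0.600
Converged at ψ₁ = 0.600.
Drum-1 compositions:
  1: x = 0.290, y = 0.737
  2: x = 0.311, y = 0.128
  3: x = 0.399, y = 0.136
Drum-2 feed = drum-1 vapor: z₂ = (0.7369, 0.1275, 0.1356).
Drum 2:
Rachford–Rice: g(ψ₂) = Σ zᵢ(Kᵢ−1)/(1+ψ₂(Kᵢ−1)) = 0.
Feasibility: ΣzᵢKᵢ = 1.356, Σzᵢ/Kᵢ = 1.466 — both > 1, two phases present.
Newton iteration, ψ₂⁰ = 0.38:
  ψ₂ = 0.380: g = 0.1561, g' = -0.537 → ψ₂ = 0.671
  ψ₂ = 0.671: g = -0.0258, g' = -0.774 → ψ₂ = 0.637
  ψ₂ = 0.637: g = -0.0008, g' = -0.726 → ψ₂ = 0.636
Converged at ψ₂ = 0.636.
  1: x = 0.499, y = 0.873
  2: x = 0.235, y = 0.066
  3: x = 0.266, y = 0.061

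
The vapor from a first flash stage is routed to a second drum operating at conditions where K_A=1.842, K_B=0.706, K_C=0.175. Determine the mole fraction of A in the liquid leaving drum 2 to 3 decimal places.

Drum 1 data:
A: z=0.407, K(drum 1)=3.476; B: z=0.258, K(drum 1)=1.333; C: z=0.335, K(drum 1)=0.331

x_A (drum 2) = 0.397

Drum 1:
Newton–Raphson from ψ₁ = 0.6:
  ψ₁ = 0.600: g = 0.1026, g' = -0.842 → ψ₁ = 0.722
  ψ₁ = 0.722: g = -0.0026, g' = -0.901 → ψ₁ = 0.719
Converged at ψ₁ = 0.719.
Drum-1 compositions:
  A: x = 0.146, y = 0.509
  B: x = 0.208, y = 0.277
  C: x = 0.645, y = 0.214
Drum-2 feed = drum-1 vapor: z₂ = (0.5089, 0.2775, 0.2136).
Drum 2:
Iterate (Newton) starting at ψ₂ = 0.5:
  ψ₂ = 0.500: g = -0.0941, g' = -0.633 → ψ₂ = 0.351
  ψ₂ = 0.351: g = -0.0085, g' = -0.533 → ψ₂ = 0.335
Converged at ψ₂ = 0.335.
  A: x = 0.397, y = 0.731
  B: x = 0.308, y = 0.217
  C: x = 0.295, y = 0.052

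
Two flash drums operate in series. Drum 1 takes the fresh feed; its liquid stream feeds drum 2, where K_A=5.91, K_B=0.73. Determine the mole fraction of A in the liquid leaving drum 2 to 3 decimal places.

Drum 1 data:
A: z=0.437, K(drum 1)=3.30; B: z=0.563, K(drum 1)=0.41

x_A (drum 2) = 0.052

Drum 1:
Material balance + equilibrium reduce to Σ zᵢ(Kᵢ−1)/(1+ψ₁(Kᵢ−1)) = 0.
Feasibility: ΣzᵢKᵢ = 1.673, Σzᵢ/Kᵢ = 1.506 — both > 1, two phases present.
Binary case is linear: z₁(K₁−1)(1+ψ₁(K₂−1)) + z₂(K₂−1)(1+ψ₁(K₁−1)) = 0
⇒ ψ₁ = [z₁(K₁−1)+z₂(K₂−1)] / [−(K₁−1)(K₂−1)] = 0.6729/1.3570 = 0.496
Drum-1 compositions:
  A: x = 0.204, y = 0.674
  B: x = 0.796, y = 0.326
Drum-2 feed = drum-1 liquid: z₂ = (0.2042, 0.7958).
Drum 2:
Binary case is linear: z₁(K₁−1)(1+ψ₂(K₂−1)) + z₂(K₂−1)(1+ψ₂(K₁−1)) = 0
⇒ ψ₂ = [z₁(K₁−1)+z₂(K₂−1)] / [−(K₁−1)(K₂−1)] = 0.7875/1.3257 = 0.594
  A: x = 0.052, y = 0.308
  B: x = 0.948, y = 0.692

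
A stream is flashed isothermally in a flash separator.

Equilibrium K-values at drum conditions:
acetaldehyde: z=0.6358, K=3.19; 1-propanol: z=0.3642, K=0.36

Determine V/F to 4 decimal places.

Material balance + equilibrium reduce to Σ zᵢ(Kᵢ−1)/(1+V/F(Kᵢ−1)) = 0.
Check two-phase: ΣzᵢKᵢ = 2.1593 > 1 and Σzᵢ/Kᵢ = 1.2110 > 1, so g(0) = 1.1593 > 0 and g(1) = -0.2110 < 0.
Binary case is linear: z₁(K₁−1)(1+V/F(K₂−1)) + z₂(K₂−1)(1+V/F(K₁−1)) = 0
⇒ V/F = [z₁(K₁−1)+z₂(K₂−1)] / [−(K₁−1)(K₂−1)] = 1.15931/1.40160 = 0.8271

V/F = 0.8271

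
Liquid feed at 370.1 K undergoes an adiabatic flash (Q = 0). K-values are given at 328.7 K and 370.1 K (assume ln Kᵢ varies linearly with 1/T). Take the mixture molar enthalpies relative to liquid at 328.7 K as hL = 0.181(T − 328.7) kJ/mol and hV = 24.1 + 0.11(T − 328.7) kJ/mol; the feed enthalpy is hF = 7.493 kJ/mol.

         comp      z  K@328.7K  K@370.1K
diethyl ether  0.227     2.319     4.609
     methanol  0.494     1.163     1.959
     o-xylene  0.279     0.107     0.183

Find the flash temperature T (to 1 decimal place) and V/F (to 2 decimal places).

T = 331.9 K, V/F = 0.29

Adiabatic flash: solve Rachford–Rice at each trial T, then check hF = ψ·hV(T) + (1−ψ)·hL(T).
  T = 328.7 K: K = (2.319, 1.163, 0.107), RR gives ψ = 0.220, H_out = 5.292 kJ/mol
  T = 370.1 K: K = (4.609, 1.959, 0.183), RR gives ψ = 0.688, H_out = 22.054 kJ/mol
  T = 349.4 K: K = (3.336, 1.533, 0.142), RR gives ψ = 0.533, H_out = 15.815 kJ/mol
  T = 339.0 K: K = (2.795, 1.340, 0.124), RR gives ψ = 0.411, H_out = 11.462 kJ/mol
  T = 333.9 K: K = (2.552, 1.251, 0.115), RR gives ψ = 0.328, H_out = 8.727 kJ/mol
  T = 331.3 K: K = (2.433, 1.206, 0.111), RR gives ψ = 0.277, H_out = 7.107 kJ/mol
  T = 332.6 K: K = (2.492, 1.228, 0.113), RR gives ψ = 0.304, H_out = 7.939 kJ/mol
Linear interpolation between T = 331.3 (H_out = 7.107) and T = 332.6 (H_out = 7.939) on hF = 7.493 gives T ≈ 331.9 K, at which ψ = 0.29.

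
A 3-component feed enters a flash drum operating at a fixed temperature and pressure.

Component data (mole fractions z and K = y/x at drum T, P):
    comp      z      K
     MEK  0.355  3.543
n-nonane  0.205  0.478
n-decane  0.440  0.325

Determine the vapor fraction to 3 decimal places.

ψ = 0.311

Let ψ = V/F and solve Σ zᵢ(Kᵢ−1)/(1+ψ(Kᵢ−1)) = 0.
Check two-phase: ΣzᵢKᵢ = 1.499 > 1 and Σzᵢ/Kᵢ = 1.883 > 1, so g(0) = 0.499 > 0 and g(1) = -0.883 < 0.
Newton–Raphson from ψ = 0.5:
  ψ = 0.500: g = -0.1957, g' = -1.004 → ψ = 0.305
  ψ = 0.305: g = 0.0070, g' = -1.125 → ψ = 0.311
Converged at ψ = 0.311.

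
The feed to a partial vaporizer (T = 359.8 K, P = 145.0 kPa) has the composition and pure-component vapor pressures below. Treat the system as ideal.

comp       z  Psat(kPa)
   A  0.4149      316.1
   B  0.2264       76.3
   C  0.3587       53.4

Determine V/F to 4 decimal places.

Raoult's law: Kᵢ = Pᵢˢᵃᵗ/P = Pᵢˢᵃᵗ/145.0.
  K_A = 316.1/145.0 = 2.180000, K_B = 76.3/145.0 = 0.526207, K_C = 53.4/145.0 = 0.368276
Material balance + equilibrium reduce to Σ zᵢ(Kᵢ−1)/(1+V/F(Kᵢ−1)) = 0.
g(0) = ΣzᵢKᵢ − 1 = 0.1557 and g(1) = 1 − Σzᵢ/Kᵢ = -0.5946, so a root lies in (0, 1).
Newton–Raphson from V/F = 0.58:
  V/F = 0.5800: g = -0.21489, g' = -0.6568 → V/F = 0.2528
  V/F = 0.2528: g = -0.01445, g' = -0.6110 → V/F = 0.2292
  V/F = 0.2292: g = 0.00007, g' = -0.6176 → V/F = 0.2293
Converged at V/F = 0.2293.

V/F = 0.2293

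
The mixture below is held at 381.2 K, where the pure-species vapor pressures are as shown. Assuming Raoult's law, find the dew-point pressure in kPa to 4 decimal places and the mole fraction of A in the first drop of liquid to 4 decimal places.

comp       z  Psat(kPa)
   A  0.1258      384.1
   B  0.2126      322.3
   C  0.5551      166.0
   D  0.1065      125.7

Pdew = 193.1104 kPa, x_A = 0.0632

At the dew point ψ → 1, so Σzᵢ/Kᵢ = 1 with Kᵢ = Pᵢˢᵃᵗ/P ⇒ 1/P = Σzᵢ/Pᵢˢᵃᵗ.
1/P = 0.1258/384.1 + 0.2126/322.3 + 0.5551/166.0 + 0.1065/125.7 = 0.0051784 ⇒ P = 193.1104 kPa
xᵢ = zᵢP/Pᵢˢᵃᵗ ⇒ x_A = 0.1258·193.1104/384.1 = 0.0632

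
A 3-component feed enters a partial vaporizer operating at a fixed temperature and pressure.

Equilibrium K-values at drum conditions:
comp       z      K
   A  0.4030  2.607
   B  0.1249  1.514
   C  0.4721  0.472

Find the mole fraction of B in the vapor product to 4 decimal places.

Rachford–Rice: g(β) = Σ zᵢ(Kᵢ−1)/(1+β(Kᵢ−1)) = 0.
Feasibility: ΣzᵢKᵢ = 1.4626, Σzᵢ/Kᵢ = 1.2373 — both > 1, two phases present.
Newton iteration, β⁰ = 0.33:
  β = 0.3300: g = 0.17622, g' = -0.6615 → β = 0.5964
  β = 0.5964: g = 0.01599, g' = -0.5711 → β = 0.6244
Converged at β = 0.6244.
Compositions from xᵢ = zᵢ/(1+β(Kᵢ−1)), yᵢ = Kᵢxᵢ:
  A: x = 0.2012, y = 0.5244
  B: x = 0.0946, y = 0.1432
  C: x = 0.7043, y = 0.3324

y_B = 0.1432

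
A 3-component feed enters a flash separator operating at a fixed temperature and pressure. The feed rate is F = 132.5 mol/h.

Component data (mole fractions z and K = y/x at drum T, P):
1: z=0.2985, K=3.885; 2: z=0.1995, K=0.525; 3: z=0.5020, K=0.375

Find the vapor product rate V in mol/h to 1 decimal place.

Material balance + equilibrium reduce to Σ zᵢ(Kᵢ−1)/(1+V/F(Kᵢ−1)) = 0.
Feasibility: ΣzᵢKᵢ = 1.4527, Σzᵢ/Kᵢ = 1.7955 — both > 1, two phases present.
Newton iteration, V/F⁰ = 0.5:
  V/F = 0.5000: g = -0.22806, g' = -0.9087 → V/F = 0.2490
  V/F = 0.2490: g = 0.02207, g' = -1.1743 → V/F = 0.2678
  V/F = 0.2678: g = 0.00040, g' = -1.1326 → V/F = 0.2682
Converged at V/F = 0.2682.
Then V = V/F·F = 0.2682·132.5 = 35.5 mol/h and L = F − V = 97.0 mol/h.

V = 35.5 mol/h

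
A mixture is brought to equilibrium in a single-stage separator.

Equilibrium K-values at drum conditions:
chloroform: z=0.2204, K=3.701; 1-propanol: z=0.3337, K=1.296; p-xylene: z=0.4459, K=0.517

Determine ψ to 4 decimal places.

Rachford–Rice: g(ψ) = Σ zᵢ(Kᵢ−1)/(1+ψ(Kᵢ−1)) = 0.
g(0) = ΣzᵢKᵢ − 1 = 0.4787 and g(1) = 1 − Σzᵢ/Kᵢ = -0.1795, so a root lies in (0, 1).
Newton–Raphson from ψ = 0.5:
  ψ = 0.5000: g = 0.05536, g' = -0.4940 → ψ = 0.6121
  ψ = 0.6121: g = 0.00223, g' = -0.4590 → ψ = 0.6169
Converged at ψ = 0.6169.

ψ = 0.6169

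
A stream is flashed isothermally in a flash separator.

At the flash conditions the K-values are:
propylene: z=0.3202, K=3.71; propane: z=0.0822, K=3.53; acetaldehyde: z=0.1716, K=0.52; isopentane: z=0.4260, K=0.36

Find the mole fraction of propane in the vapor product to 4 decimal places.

y_propane = 0.1357

Rachford–Rice: g(ψ) = Σ zᵢ(Kᵢ−1)/(1+ψ(Kᵢ−1)) = 0.
Check two-phase: ΣzᵢKᵢ = 1.7207 > 1 and Σzᵢ/Kᵢ = 1.6229 > 1, so g(0) = 0.7207 > 0 and g(1) = -0.6229 < 0.
Iterate (Newton) starting at ψ = 0.48:
  ψ = 0.4800: g = -0.02950, g' = -0.9818 → ψ = 0.4500
  ψ = 0.4500: g = 0.00027, g' = -1.0010 → ψ = 0.4502
Converged at ψ = 0.4502.
Compositions from xᵢ = zᵢ/(1+ψ(Kᵢ−1)), yᵢ = Kᵢxᵢ:
  propylene: x = 0.1442, y = 0.5351
  propane: x = 0.0384, y = 0.1357
  acetaldehyde: x = 0.2189, y = 0.1138
  isopentane: x = 0.5984, y = 0.2154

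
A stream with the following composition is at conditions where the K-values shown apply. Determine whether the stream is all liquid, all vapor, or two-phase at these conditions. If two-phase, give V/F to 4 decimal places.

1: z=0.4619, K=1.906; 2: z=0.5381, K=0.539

ΣzᵢKᵢ = 1.1704; Σzᵢ/Kᵢ = 1.2407.
Both exceed 1, so a two-phase solution exists.
Binary case is linear: z₁(K₁−1)(1+ψ(K₂−1)) + z₂(K₂−1)(1+ψ(K₁−1)) = 0
⇒ ψ = [z₁(K₁−1)+z₂(K₂−1)] / [−(K₁−1)(K₂−1)] = 0.17042/0.41767 = 0.4080

two-phase, V/F = 0.4080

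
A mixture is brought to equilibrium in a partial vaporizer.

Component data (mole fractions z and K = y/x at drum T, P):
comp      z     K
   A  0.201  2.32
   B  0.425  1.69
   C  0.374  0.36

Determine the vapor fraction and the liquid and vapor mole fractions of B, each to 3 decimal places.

ψ = 0.545, x_B = 0.309, y_B = 0.522

Newton–Raphson from ψ = 0.55:
  ψ = 0.550: g = -0.0031, g' = -0.589 → ψ = 0.545
Converged at ψ = 0.545.
Compositions from xᵢ = zᵢ/(1+ψ(Kᵢ−1)), yᵢ = Kᵢxᵢ:
  A: x = 0.117, y = 0.271
  B: x = 0.309, y = 0.522
  C: x = 0.574, y = 0.207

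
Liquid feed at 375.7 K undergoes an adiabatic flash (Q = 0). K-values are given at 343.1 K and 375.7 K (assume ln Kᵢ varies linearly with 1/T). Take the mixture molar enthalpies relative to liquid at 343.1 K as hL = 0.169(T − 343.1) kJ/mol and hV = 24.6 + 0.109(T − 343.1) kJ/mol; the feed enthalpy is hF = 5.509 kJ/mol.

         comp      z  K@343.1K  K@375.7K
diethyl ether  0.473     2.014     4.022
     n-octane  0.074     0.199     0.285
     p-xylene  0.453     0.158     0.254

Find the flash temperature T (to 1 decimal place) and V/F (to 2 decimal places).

T = 349.6 K, V/F = 0.18

Adiabatic flash: solve Rachford–Rice at each trial T, then check hF = ψ·hV(T) + (1−ψ)·hL(T).
  T = 343.1 K: K = (2.014, 0.199, 0.158), RR gives ψ = 0.046, H_out = 1.129 kJ/mol
  T = 375.7 K: K = (4.022, 0.285, 0.254), RR gives ψ = 0.463, H_out = 16.001 kJ/mol
  T = 359.4 K: K = (2.891, 0.240, 0.202), RR gives ψ = 0.318, H_out = 10.274 kJ/mol
  T = 351.2 K: K = (2.420, 0.219, 0.179), RR gives ψ = 0.209, H_out = 6.414 kJ/mol
  T = 347.1 K: K = (2.208, 0.209, 0.168), RR gives ψ = 0.136, H_out = 3.995 kJ/mol
  T = 349.1 K: K = (2.310, 0.214, 0.174), RR gives ψ = 0.174, H_out = 5.229 kJ/mol
Linear interpolation between T = 349.1 (H_out = 5.229) and T = 351.2 (H_out = 6.414) on hF = 5.509 gives T ≈ 349.6 K, at which ψ = 0.18.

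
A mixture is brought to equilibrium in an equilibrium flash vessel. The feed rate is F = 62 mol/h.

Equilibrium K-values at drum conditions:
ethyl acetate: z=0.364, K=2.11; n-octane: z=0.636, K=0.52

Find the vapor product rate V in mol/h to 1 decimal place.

Material balance + equilibrium reduce to Σ zᵢ(Kᵢ−1)/(1+ψ(Kᵢ−1)) = 0.
Check two-phase: ΣzᵢKᵢ = 1.099 > 1 and Σzᵢ/Kᵢ = 1.396 > 1, so g(0) = 0.099 > 0 and g(1) = -0.396 < 0.
Binary case is linear: z₁(K₁−1)(1+ψ(K₂−1)) + z₂(K₂−1)(1+ψ(K₁−1)) = 0
⇒ ψ = [z₁(K₁−1)+z₂(K₂−1)] / [−(K₁−1)(K₂−1)] = 0.0988/0.5328 = 0.185
Then V = ψ·F = 0.1854·62 = 11.5 mol/h and L = F − V = 50.5 mol/h.

V = 11.5 mol/h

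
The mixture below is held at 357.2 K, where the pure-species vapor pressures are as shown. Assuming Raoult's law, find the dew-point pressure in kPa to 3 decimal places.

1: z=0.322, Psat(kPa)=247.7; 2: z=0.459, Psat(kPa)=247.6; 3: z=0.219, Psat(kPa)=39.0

Pdew = 114.036 kPa

At the dew point ψ → 1, so Σzᵢ/Kᵢ = 1 with Kᵢ = Pᵢˢᵃᵗ/P ⇒ 1/P = Σzᵢ/Pᵢˢᵃᵗ.
1/P = 0.322/247.7 + 0.459/247.6 + 0.219/39.0 = 0.008769 ⇒ P = 114.036 kPa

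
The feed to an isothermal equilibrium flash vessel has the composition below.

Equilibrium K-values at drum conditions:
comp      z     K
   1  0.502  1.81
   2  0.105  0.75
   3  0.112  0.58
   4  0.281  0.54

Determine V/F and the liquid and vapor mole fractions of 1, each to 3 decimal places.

V/F = 0.604, x_1 = 0.337, y_1 = 0.610

Rachford–Rice: g(V/F) = Σ zᵢ(Kᵢ−1)/(1+V/F(Kᵢ−1)) = 0.
Feasibility: ΣzᵢKᵢ = 1.204, Σzᵢ/Kᵢ = 1.131 — both > 1, two phases present.
Newton iteration, V/F⁰ = 0.5:
  V/F = 0.500: g = 0.0320, g' = -0.307 → V/F = 0.604
Converged at V/F = 0.604.
Compositions from xᵢ = zᵢ/(1+V/F(Kᵢ−1)), yᵢ = Kᵢxᵢ:
  1: x = 0.337, y = 0.610
  2: x = 0.124, y = 0.093
  3: x = 0.150, y = 0.087
  4: x = 0.389, y = 0.210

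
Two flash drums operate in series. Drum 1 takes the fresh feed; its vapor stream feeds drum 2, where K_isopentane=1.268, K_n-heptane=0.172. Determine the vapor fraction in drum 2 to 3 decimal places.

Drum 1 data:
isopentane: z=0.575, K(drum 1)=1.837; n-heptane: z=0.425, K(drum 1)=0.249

V/F (drum 2) = 0.560

Drum 1:
Let ψ₁ = V/F and solve Σ zᵢ(Kᵢ−1)/(1+ψ₁(Kᵢ−1)) = 0.
Feasibility: ΣzᵢKᵢ = 1.162, Σzᵢ/Kᵢ = 2.020 — both > 1, two phases present.
Newton–Raphson from ψ₁ = 0.54:
  ψ₁ = 0.540: g = -0.2055, g' = -0.869 → ψ₁ = 0.304
  ψ₁ = 0.304: g = -0.0297, g' = -0.658 → ψ₁ = 0.259
  ψ₁ = 0.259: g = -0.0004, g' = -0.641 → ψ₁ = 0.258
Converged at ψ₁ = 0.258.
Drum-1 compositions:
  isopentane: x = 0.473, y = 0.869
  n-heptane: x = 0.527, y = 0.131
Drum-2 feed = drum-1 vapor: z₂ = (0.8688, 0.1312).
Drum 2:
Binary case is linear: z₁(K₁−1)(1+ψ₂(K₂−1)) + z₂(K₂−1)(1+ψ₂(K₁−1)) = 0
⇒ ψ₂ = [z₁(K₁−1)+z₂(K₂−1)] / [−(K₁−1)(K₂−1)] = 0.1242/0.2219 = 0.560
  isopentane: x = 0.755, y = 0.958
  n-heptane: x = 0.245, y = 0.042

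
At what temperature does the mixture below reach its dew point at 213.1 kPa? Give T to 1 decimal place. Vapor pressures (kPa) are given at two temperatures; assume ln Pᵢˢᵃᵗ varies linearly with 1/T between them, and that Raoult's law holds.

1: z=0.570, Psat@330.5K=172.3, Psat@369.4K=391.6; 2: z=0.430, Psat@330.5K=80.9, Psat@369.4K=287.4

Dew-point temperature: Σzᵢ·P/Pᵢˢᵃᵗ(T) = 1. Interpolate ln Pᵢˢᵃᵗ = aᵢ + bᵢ/T.
  T = 330.5 K: ΣzᵢP/Pᵢˢᵃᵗ = 1.8376
  T = 369.4 K: ΣzᵢP/Pᵢˢᵃᵗ = 0.6290
  T = 349.9 K: ΣzᵢP/Pᵢˢᵃᵗ = 1.0386
  T = 359.6 K: ΣzᵢP/Pᵢˢᵃᵗ = 0.8027
  T = 354.8 K: ΣzᵢP/Pᵢˢᵃᵗ = 0.9099
  T = 352.4 K: ΣzᵢP/Pᵢˢᵃᵗ = 0.9703
Interpolating between 349.9 K and 352.4 K gives T ≈ 351.3 K.

T = 351.3 K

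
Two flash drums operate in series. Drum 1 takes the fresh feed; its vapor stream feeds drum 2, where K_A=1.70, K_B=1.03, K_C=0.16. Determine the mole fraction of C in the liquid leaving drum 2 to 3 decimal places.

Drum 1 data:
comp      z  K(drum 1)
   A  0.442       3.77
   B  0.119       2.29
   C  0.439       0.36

Drum 1:
Rachford–Rice: g(ψ₁) = Σ zᵢ(Kᵢ−1)/(1+ψ₁(Kᵢ−1)) = 0.
g(0) = ΣzᵢKᵢ − 1 = 1.097 and g(1) = 1 − Σzᵢ/Kᵢ = -0.389, so a root lies in (0, 1).
Iterate (Newton) starting at ψ₁ = 0.34:
  ψ₁ = 0.340: g = 0.3781, g' = -1.289 → ψ₁ = 0.633
  ψ₁ = 0.633: g = 0.0565, g' = -1.016 → ψ₁ = 0.689
Converged at ψ₁ = 0.689.
Drum-1 compositions:
  A: x = 0.152, y = 0.573
  B: x = 0.063, y = 0.144
  C: x = 0.785, y = 0.283
Drum-2 feed = drum-1 vapor: z₂ = (0.5731, 0.1443, 0.2826).
Drum 2:
Let ψ₂ = V/F and solve Σ zᵢ(Kᵢ−1)/(1+ψ₂(Kᵢ−1)) = 0.
g(0) = ΣzᵢKᵢ − 1 = 0.168 and g(1) = 1 − Σzᵢ/Kᵢ = -1.243, so a root lies in (0, 1).
Iterate (Newton) starting at ψ₂ = 0.69:
  ψ₂ = 0.690: g = -0.2899, g' = -1.256 → ψ₂ = 0.459
  ψ₂ = 0.459: g = -0.0786, g' = -0.689 → ψ₂ = 0.345
  ψ₂ = 0.345: g = -0.0069, g' = -0.578 → ψ₂ = 0.333
Converged at ψ₂ = 0.333.
  A: x = 0.465, y = 0.790
  B: x = 0.143, y = 0.147
  C: x = 0.392, y = 0.063

x_C (drum 2) = 0.392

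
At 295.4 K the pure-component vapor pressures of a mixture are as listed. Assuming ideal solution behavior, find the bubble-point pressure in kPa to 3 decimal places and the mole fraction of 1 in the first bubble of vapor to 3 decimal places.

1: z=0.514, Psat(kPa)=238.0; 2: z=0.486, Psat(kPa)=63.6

Pbub = 153.242 kPa, y_1 = 0.798

At the bubble point ψ → 0, so ΣzᵢKᵢ = 1 with Kᵢ = Pᵢˢᵃᵗ/P ⇒ P = ΣzᵢPᵢˢᵃᵗ.
P = 0.514·238.0 + 0.486·63.6 = 153.242 kPa
yᵢ = zᵢPᵢˢᵃᵗ/P ⇒ y_1 = 0.514·238.0/153.242 = 0.798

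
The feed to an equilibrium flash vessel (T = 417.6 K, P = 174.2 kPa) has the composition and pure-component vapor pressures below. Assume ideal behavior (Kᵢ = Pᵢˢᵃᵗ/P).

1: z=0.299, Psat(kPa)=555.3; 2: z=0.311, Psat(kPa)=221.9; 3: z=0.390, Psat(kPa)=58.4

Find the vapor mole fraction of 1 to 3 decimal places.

Raoult's law: Kᵢ = Pᵢˢᵃᵗ/P = Pᵢˢᵃᵗ/174.2.
  K_1 = 555.3/174.2 = 3.18772, K_2 = 221.9/174.2 = 1.27382, K_3 = 58.4/174.2 = 0.33525
Newton iteration, ψ⁰ = 0.44:
  ψ = 0.440: g = 0.0429, g' = -0.734 → ψ = 0.498
  ψ = 0.498: g = 0.0002, g' = -0.731 → ψ = 0.499
Converged at ψ = 0.499.
Compositions from xᵢ = zᵢ/(1+ψ(Kᵢ−1)), yᵢ = Kᵢxᵢ:
  1: x = 0.143, y = 0.456
  2: x = 0.274, y = 0.349
  3: x = 0.583, y = 0.196

y_1 = 0.456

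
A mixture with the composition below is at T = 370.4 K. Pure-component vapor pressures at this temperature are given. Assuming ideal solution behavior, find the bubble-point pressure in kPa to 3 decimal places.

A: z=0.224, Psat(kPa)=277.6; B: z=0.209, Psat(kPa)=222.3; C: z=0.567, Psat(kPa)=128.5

Pbub = 181.503 kPa

At the bubble point ψ → 0, so ΣzᵢKᵢ = 1 with Kᵢ = Pᵢˢᵃᵗ/P ⇒ P = ΣzᵢPᵢˢᵃᵗ.
P = 0.224·277.6 + 0.209·222.3 + 0.567·128.5 = 181.503 kPa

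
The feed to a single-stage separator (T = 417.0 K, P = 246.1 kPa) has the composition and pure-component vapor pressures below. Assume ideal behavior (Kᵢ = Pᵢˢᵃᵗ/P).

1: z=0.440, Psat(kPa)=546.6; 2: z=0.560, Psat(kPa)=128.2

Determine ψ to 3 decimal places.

Raoult's law: Kᵢ = Pᵢˢᵃᵗ/P = Pᵢˢᵃᵗ/246.1.
  K_1 = 546.6/246.1 = 2.22105, K_2 = 128.2/246.1 = 0.52093
Let ψ = V/F and solve Σ zᵢ(Kᵢ−1)/(1+ψ(Kᵢ−1)) = 0.
g(0) = ΣzᵢKᵢ − 1 = 0.269 and g(1) = 1 − Σzᵢ/Kᵢ = -0.273, so a root lies in (0, 1).
Binary case is linear: z₁(K₁−1)(1+ψ(K₂−1)) + z₂(K₂−1)(1+ψ(K₁−1)) = 0
⇒ ψ = [z₁(K₁−1)+z₂(K₂−1)] / [−(K₁−1)(K₂−1)] = 0.2690/0.5850 = 0.460

ψ = 0.460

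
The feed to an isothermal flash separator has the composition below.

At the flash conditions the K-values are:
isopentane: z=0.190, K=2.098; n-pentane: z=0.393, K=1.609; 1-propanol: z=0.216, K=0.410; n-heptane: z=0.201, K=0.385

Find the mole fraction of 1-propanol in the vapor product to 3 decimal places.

y_1-propanol = 0.117

Newton iteration, V/F⁰ = 0.34:
  V/F = 0.340: g = 0.0345, g' = -0.461 → V/F = 0.415
  V/F = 0.415: g = -0.0003, g' = -0.470 → V/F = 0.414
Converged at V/F = 0.414.
Compositions from xᵢ = zᵢ/(1+V/F(Kᵢ−1)), yᵢ = Kᵢxᵢ:
  isopentane: x = 0.131, y = 0.274
  n-pentane: x = 0.314, y = 0.505
  1-propanol: x = 0.286, y = 0.117
  n-heptane: x = 0.270, y = 0.104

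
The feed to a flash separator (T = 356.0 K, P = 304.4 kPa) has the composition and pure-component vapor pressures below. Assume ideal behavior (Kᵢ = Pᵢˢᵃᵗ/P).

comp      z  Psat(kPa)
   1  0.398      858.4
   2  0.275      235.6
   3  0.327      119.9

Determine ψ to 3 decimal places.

Raoult's law: Kᵢ = Pᵢˢᵃᵗ/P = Pᵢˢᵃᵗ/304.4.
  K_1 = 858.4/304.4 = 2.81997, K_2 = 235.6/304.4 = 0.77398, K_3 = 119.9/304.4 = 0.39389
Material balance + equilibrium reduce to Σ zᵢ(Kᵢ−1)/(1+ψ(Kᵢ−1)) = 0.
Feasibility: ΣzᵢKᵢ = 1.464, Σzᵢ/Kᵢ = 1.327 — both > 1, two phases present.
Newton iteration, ψ⁰ = 0.5:
  ψ = 0.500: g = 0.0248, g' = -0.627 → ψ = 0.540
Converged at ψ = 0.540.

ψ = 0.540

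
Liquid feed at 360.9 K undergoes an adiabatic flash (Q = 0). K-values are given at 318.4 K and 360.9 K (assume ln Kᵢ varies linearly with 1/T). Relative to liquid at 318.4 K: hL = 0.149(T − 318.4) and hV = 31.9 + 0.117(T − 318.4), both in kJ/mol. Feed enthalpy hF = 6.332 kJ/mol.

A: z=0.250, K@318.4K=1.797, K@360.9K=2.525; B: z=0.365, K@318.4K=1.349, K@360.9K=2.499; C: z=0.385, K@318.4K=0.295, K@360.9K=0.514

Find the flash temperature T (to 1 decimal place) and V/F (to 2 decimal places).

T = 320.1 K, V/F = 0.19

Adiabatic flash: solve Rachford–Rice at each trial T, then check hF = ψ·hV(T) + (1−ψ)·hL(T).
  T = 318.4 K: K = (1.797, 1.349, 0.295), RR gives ψ = 0.139, H_out = 4.431 kJ/mol
  T = 360.9 K: K = (2.525, 2.499, 0.514), RR gives ψ = 1.000, H_out = 36.873 kJ/mol
  T = 339.6 K: K = (2.152, 1.870, 0.396), RR gives ψ = 0.624, H_out = 22.652 kJ/mol
  T = 329.0 K: K = (1.972, 1.597, 0.343), RR gives ψ = 0.416, H_out = 14.696 kJ/mol
  T = 323.7 K: K = (1.884, 1.470, 0.319), RR gives ψ = 0.290, H_out = 9.985 kJ/mol
  T = 321.0 K: K = (1.840, 1.407, 0.306), RR gives ψ = 0.217, H_out = 7.282 kJ/mol
  T = 319.7 K: K = (1.818, 1.378, 0.301), RR gives ψ = 0.179, H_out = 5.890 kJ/mol
Linear interpolation between T = 319.7 (H_out = 5.890) and T = 321.0 (H_out = 7.282) on hF = 6.332 gives T ≈ 320.1 K, at which ψ = 0.19.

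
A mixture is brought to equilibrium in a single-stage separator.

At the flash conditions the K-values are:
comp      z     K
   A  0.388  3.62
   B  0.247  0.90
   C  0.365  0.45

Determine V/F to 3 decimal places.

Rachford–Rice: g(V/F) = Σ zᵢ(Kᵢ−1)/(1+V/F(Kᵢ−1)) = 0.
Check two-phase: ΣzᵢKᵢ = 1.791 > 1 and Σzᵢ/Kᵢ = 1.193 > 1, so g(0) = 0.791 > 0 and g(1) = -0.193 < 0.
Iterate (Newton) starting at V/F = 0.5:
  V/F = 0.500: g = 0.1372, g' = -0.712 → V/F = 0.693
  V/F = 0.693: g = 0.0103, g' = -0.627 → V/F = 0.709
Converged at V/F = 0.709.

V/F = 0.709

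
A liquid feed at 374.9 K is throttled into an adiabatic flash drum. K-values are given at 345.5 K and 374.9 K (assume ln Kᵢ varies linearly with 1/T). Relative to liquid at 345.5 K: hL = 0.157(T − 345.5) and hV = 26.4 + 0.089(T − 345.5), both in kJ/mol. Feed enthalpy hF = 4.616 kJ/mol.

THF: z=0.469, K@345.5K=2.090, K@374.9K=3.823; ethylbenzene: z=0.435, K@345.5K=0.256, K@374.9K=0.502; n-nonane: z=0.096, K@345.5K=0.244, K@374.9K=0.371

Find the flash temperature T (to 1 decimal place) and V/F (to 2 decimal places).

T = 346.6 K, V/F = 0.17

Adiabatic flash: solve Rachford–Rice at each trial T, then check hF = ψ·hV(T) + (1−ψ)·hL(T).
  T = 345.5 K: K = (2.090, 0.256, 0.244), RR gives ψ = 0.141, H_out = 3.733 kJ/mol
  T = 374.9 K: K = (3.823, 0.502, 0.371), RR gives ψ = 0.706, H_out = 21.832 kJ/mol
  T = 360.2 K: K = (2.862, 0.363, 0.303), RR gives ψ = 0.439, H_out = 13.455 kJ/mol
  T = 352.9 K: K = (2.456, 0.307, 0.273), RR gives ψ = 0.306, H_out = 9.079 kJ/mol
  T = 349.2 K: K = (2.268, 0.280, 0.258), RR gives ψ = 0.229, H_out = 6.575 kJ/mol
  T = 347.4 K: K = (2.180, 0.268, 0.251), RR gives ψ = 0.188, H_out = 5.244 kJ/mol
Linear interpolation between T = 345.5 (H_out = 3.733) and T = 347.4 (H_out = 5.244) on hF = 4.616 gives T ≈ 346.6 K, at which ψ = 0.17.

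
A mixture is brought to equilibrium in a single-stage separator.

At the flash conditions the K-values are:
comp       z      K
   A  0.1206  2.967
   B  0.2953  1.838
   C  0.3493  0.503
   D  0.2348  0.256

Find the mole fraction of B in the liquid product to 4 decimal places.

Rachford–Rice: g(β) = Σ zᵢ(Kᵢ−1)/(1+β(Kᵢ−1)) = 0.
Check two-phase: ΣzᵢKᵢ = 1.1364 > 1 and Σzᵢ/Kᵢ = 1.8129 > 1, so g(0) = 0.1364 > 0 and g(1) = -0.8129 < 0.
Iterate (Newton) starting at β = 0.5:
  β = 0.5000: g = -0.21519, g' = -0.7039 → β = 0.1943
  β = 0.1943: g = -0.01193, g' = -0.6809 → β = 0.1768
  β = 0.1768: g = 0.00008, g' = -0.6902 → β = 0.1769
Converged at β = 0.1769.
Compositions from xᵢ = zᵢ/(1+β(Kᵢ−1)), yᵢ = Kᵢxᵢ:
  A: x = 0.0895, y = 0.2655
  B: x = 0.2572, y = 0.4727
  C: x = 0.3830, y = 0.1926
  D: x = 0.2704, y = 0.0692

x_B = 0.2572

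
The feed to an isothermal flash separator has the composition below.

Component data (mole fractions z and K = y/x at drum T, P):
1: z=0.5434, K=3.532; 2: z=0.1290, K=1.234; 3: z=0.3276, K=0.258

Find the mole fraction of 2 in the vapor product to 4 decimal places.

y_2 = 0.1364

Newton iteration, β⁰ = 0.5:
  β = 0.5000: g = 0.24776, g' = -1.1400 → β = 0.7173
  β = 0.7173: g = -0.00529, g' = -1.2688 → β = 0.7132
  β = 0.7132: g = -0.00002, g' = -1.2613 → β = 0.7131
Converged at β = 0.7131.
Compositions from xᵢ = zᵢ/(1+β(Kᵢ−1)), yᵢ = Kᵢxᵢ:
  1: x = 0.1937, y = 0.6841
  2: x = 0.1106, y = 0.1364
  3: x = 0.6958, y = 0.1795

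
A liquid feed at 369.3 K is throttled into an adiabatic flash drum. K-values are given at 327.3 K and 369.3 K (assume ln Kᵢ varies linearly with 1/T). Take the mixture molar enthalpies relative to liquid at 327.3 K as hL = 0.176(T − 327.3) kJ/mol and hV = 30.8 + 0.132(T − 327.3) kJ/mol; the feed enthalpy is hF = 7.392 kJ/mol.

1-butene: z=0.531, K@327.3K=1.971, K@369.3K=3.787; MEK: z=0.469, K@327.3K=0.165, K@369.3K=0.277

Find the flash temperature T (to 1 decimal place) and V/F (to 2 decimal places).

Adiabatic flash: solve Rachford–Rice at each trial T, then check hF = ψ·hV(T) + (1−ψ)·hL(T).
  T = 327.3 K: K = (1.971, 0.165), RR gives ψ = 0.153, H_out = 4.710 kJ/mol
  T = 369.3 K: K = (3.787, 0.277), RR gives ψ = 0.566, H_out = 23.783 kJ/mol
  T = 348.3 K: K = (2.786, 0.217), RR gives ψ = 0.416, H_out = 16.117 kJ/mol
  T = 337.8 K: K = (2.356, 0.190), RR gives ψ = 0.310, H_out = 11.247 kJ/mol
  T = 332.6 K: K = (2.160, 0.177), RR gives ψ = 0.241, H_out = 8.305 kJ/mol
  T = 330.0 K: K = (2.066, 0.171), RR gives ψ = 0.201, H_out = 6.633 kJ/mol
  T = 331.3 K: K = (2.112, 0.174), RR gives ψ = 0.222, H_out = 7.488 kJ/mol
Linear interpolation between T = 330.0 (H_out = 6.633) and T = 331.3 (H_out = 7.488) on hF = 7.392 gives T ≈ 331.2 K, at which ψ = 0.22.

T = 331.2 K, V/F = 0.22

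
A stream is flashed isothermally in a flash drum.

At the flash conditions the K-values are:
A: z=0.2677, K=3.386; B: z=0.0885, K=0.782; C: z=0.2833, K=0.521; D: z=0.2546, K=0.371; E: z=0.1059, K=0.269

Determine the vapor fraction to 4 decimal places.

Material balance + equilibrium reduce to Σ zᵢ(Kᵢ−1)/(1+ψ(Kᵢ−1)) = 0.
g(0) = ΣzᵢKᵢ − 1 = 0.2462 and g(1) = 1 − Σzᵢ/Kᵢ = -0.8159, so a root lies in (0, 1).
Newton iteration, ψ⁰ = 0.5:
  ψ = 0.5000: g = -0.26445, g' = -0.7895 → ψ = 0.1650
  ψ = 0.1650: g = 0.02418, g' = -1.0643 → ψ = 0.1878
  ψ = 0.1878: g = 0.00057, g' = -1.0155 → ψ = 0.1883
Converged at ψ = 0.1883.

ψ = 0.1883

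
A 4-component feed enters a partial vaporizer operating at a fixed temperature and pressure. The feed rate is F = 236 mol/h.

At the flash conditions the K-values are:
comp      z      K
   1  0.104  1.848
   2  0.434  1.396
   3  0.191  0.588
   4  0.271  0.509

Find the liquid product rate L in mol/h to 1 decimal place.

L = 187.4 mol/h

Material balance + equilibrium reduce to Σ zᵢ(Kᵢ−1)/(1+β(Kᵢ−1)) = 0.
Feasibility: ΣzᵢKᵢ = 1.048, Σzᵢ/Kᵢ = 1.224 — both > 1, two phases present.
Newton–Raphson from β = 0.53:
  β = 0.530: g = -0.0776, g' = -0.255 → β = 0.225
  β = 0.225: g = -0.0044, g' = -0.232 → β = 0.206
Converged at β = 0.206.
Then V = β·F = 0.2058·236 = 48.6 mol/h and L = F − V = 187.4 mol/h.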